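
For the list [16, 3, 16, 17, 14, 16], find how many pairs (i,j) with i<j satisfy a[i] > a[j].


For each element, count the later elements that are smaller than it:
  16 (index 0): smaller elements after it = [3, 14] -> 2
  3 (index 1): smaller elements after it = [] -> 0
  16 (index 2): smaller elements after it = [14] -> 1
  17 (index 3): smaller elements after it = [14, 16] -> 2
  14 (index 4): smaller elements after it = [] -> 0
Total inversions = 2 + 0 + 1 + 2 + 0 = 5
Final answer: 5


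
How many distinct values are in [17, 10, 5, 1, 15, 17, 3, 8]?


List all unique values:
Distinct values: [1, 3, 5, 8, 10, 15, 17]
Count = 7
Final answer: 7


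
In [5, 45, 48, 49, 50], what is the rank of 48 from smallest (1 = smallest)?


Sort ascending: [5, 45, 48, 49, 50]
Find 48 in the sorted list.
48 is at position 3 (1-indexed).
Final answer: 3


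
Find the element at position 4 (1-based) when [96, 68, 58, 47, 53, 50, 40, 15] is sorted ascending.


Sort ascending: [15, 40, 47, 50, 53, 58, 68, 96]
The 4th element (1-indexed) is at index 3.
Value = 50
Final answer: 50


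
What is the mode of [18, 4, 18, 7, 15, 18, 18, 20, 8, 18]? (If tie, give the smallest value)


Count the frequency of each value:
  4 appears 1 time(s)
  7 appears 1 time(s)
  8 appears 1 time(s)
  15 appears 1 time(s)
  18 appears 5 time(s)
  20 appears 1 time(s)
Maximum frequency is 5.
Only 18 reaches that frequency, so it is the mode.
Final answer: 18


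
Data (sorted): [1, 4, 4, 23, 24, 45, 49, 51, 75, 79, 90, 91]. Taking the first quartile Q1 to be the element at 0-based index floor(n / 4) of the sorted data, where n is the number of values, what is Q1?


The list has n = 12 elements.
Q1 index = floor(12 / 4) = floor(3) = 3
Counting from index 0 in the sorted data, the element at index 3 is 23.
Final answer: 23


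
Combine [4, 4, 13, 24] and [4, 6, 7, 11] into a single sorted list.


List A: [4, 4, 13, 24]
List B: [4, 6, 7, 11]
Repeatedly compare the front elements and take the smaller:
  4 vs 4 -> take 4
  4 vs 4 -> take 4
  13 vs 4 -> take 4
  13 vs 6 -> take 6
  13 vs 7 -> take 7
  13 vs 11 -> take 11
  B is exhausted; append the rest of A: [13, 24]
Final answer: [4, 4, 4, 6, 7, 11, 13, 24]


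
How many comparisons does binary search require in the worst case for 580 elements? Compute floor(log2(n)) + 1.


Binary search halves the search space each step.
Maximum comparisons = floor(log2(580)) + 1
log2(580) = 9.1799
floor(log2(580)) = 9, so 9 + 1 = 10
Final answer: 10


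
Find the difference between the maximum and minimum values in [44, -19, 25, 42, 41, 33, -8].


Maximum value: 44
Minimum value: -19
Range = 44 - (-19) = 63
Final answer: 63


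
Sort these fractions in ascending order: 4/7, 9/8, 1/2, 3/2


Convert to decimal for comparison:
  4/7 = 0.5714
  9/8 = 1.125
  1/2 = 0.5
  3/2 = 1.5
Decimals in increasing order: 0.5 < 0.5714 < 1.125 < 1.5
Writing each back as its fraction gives the sorted order.
Final answer: 1/2, 4/7, 9/8, 3/2


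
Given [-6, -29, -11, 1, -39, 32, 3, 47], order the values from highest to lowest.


Original list: [-6, -29, -11, 1, -39, 32, 3, 47]
Repeatedly take the largest remaining element:
  Remaining [-6, -29, -11, 1, -39, 32, 3, 47] -> largest is 47
  Remaining [-6, -29, -11, 1, -39, 32, 3] -> largest is 32
  Remaining [-6, -29, -11, 1, -39, 3] -> largest is 3
  Remaining [-6, -29, -11, 1, -39] -> largest is 1
  Remaining [-6, -29, -11, -39] -> largest is -6
  Remaining [-29, -11, -39] -> largest is -11
  Remaining [-29, -39] -> largest is -29
  Remaining [-39] -> largest is -39
Collecting the picks in order gives the descending list.
Final answer: [47, 32, 3, 1, -6, -11, -29, -39]


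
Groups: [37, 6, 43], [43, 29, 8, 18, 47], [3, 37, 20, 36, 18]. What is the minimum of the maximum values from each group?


Find max of each group:
  Group 1: [37, 6, 43] -> max = 43
  Group 2: [43, 29, 8, 18, 47] -> max = 47
  Group 3: [3, 37, 20, 36, 18] -> max = 37
Maxes: [43, 47, 37]
Minimum of maxes = 37
Final answer: 37


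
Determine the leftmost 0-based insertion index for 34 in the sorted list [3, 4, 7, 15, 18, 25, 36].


List is sorted: [3, 4, 7, 15, 18, 25, 36]
We need the leftmost position where 34 can be inserted, i.e. the first index whose element is >= 34 (or the end of the list if none is).
Binary search with low=0, high=7 (0-based indices):
  low=0, high=7, mid=3: a[3]=15 < 34, so low = 4
  low=4, high=7, mid=5: a[5]=25 < 34, so low = 6
  low=6, high=7, mid=6: a[6]=36 >= 34, so high = 6
Now low = high = 6, so the insertion index is 6.
Final answer: 6


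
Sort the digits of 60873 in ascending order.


The number 60873 has digits: 6, 0, 8, 7, 3
Sorted: 0, 3, 6, 7, 8
Joining the sorted digits gives the result.
Final answer: 03678


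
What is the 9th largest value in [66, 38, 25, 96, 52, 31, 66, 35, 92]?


Sort descending: [96, 92, 66, 66, 52, 38, 35, 31, 25]
The 9th element (1-indexed) is at index 8.
Value = 25
Final answer: 25


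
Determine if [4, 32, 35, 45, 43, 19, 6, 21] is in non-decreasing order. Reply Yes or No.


Check consecutive pairs:
  4 <= 32? True
  32 <= 35? True
  35 <= 45? True
  45 <= 43? False
  43 <= 19? False
  19 <= 6? False
  6 <= 21? True
3 consecutive pair(s) are out of order, so the list is not sorted.
Final answer: No


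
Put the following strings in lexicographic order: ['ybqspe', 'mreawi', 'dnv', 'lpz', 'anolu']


Compare strings character by character (the first differing letter decides):
  'anolu' < 'dnv' since 'a' < 'd' at position 1
  'dnv' < 'lpz' since 'd' < 'l' at position 1
  'lpz' < 'mreawi' since 'l' < 'm' at position 1
  'mreawi' < 'ybqspe' since 'm' < 'y' at position 1
Chaining these comparisons gives the alphabetical order.
Final answer: ['anolu', 'dnv', 'lpz', 'mreawi', 'ybqspe']


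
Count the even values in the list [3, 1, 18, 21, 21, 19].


Check each element:
  3 is odd
  1 is odd
  18 is even
  21 is odd
  21 is odd
  19 is odd
Evens: [18]
Count of evens = 1
Final answer: 1


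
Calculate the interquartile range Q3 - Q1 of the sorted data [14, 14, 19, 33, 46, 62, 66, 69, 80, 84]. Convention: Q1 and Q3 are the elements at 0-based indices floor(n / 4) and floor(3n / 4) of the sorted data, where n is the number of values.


The data has n = 10 elements.
Q1 index = floor(10 / 4) = floor(2.5) = 2; Q3 index = floor(3 * 10 / 4) = floor(7.5) = 7
Q1 = element at index 2 = 19
Q3 = element at index 7 = 69
IQR = 69 - 19 = 50
Final answer: 50


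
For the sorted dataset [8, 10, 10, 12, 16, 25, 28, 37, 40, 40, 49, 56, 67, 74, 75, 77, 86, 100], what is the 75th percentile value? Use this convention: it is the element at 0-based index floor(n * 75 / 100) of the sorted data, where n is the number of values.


The dataset has n = 18 elements.
Index = floor(18 * 75 / 100) = floor(1350 / 100) = floor(13.5) = 13
Counting from index 0 in the sorted data, the element at index 13 is 74.
Final answer: 74


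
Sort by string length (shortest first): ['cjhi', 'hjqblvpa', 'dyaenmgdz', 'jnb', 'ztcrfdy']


Compute lengths:
  'cjhi' has length 4
  'hjqblvpa' has length 8
  'dyaenmgdz' has length 9
  'jnb' has length 3
  'ztcrfdy' has length 7
Lengths in increasing order: 3 < 4 < 7 < 8 < 9
Listing the words in that order gives the answer.
Final answer: ['jnb', 'cjhi', 'ztcrfdy', 'hjqblvpa', 'dyaenmgdz']


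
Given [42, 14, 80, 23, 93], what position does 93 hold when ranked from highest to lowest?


Sort descending: [93, 80, 42, 23, 14]
Find 93 in the sorted list.
93 is at position 1.
Final answer: 1


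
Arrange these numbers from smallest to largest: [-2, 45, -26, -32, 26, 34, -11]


Original list: [-2, 45, -26, -32, 26, 34, -11]
Repeatedly take the smallest remaining element:
  Remaining [-2, 45, -26, -32, 26, 34, -11] -> smallest is -32
  Remaining [-2, 45, -26, 26, 34, -11] -> smallest is -26
  Remaining [-2, 45, 26, 34, -11] -> smallest is -11
  Remaining [-2, 45, 26, 34] -> smallest is -2
  Remaining [45, 26, 34] -> smallest is 26
  Remaining [45, 34] -> smallest is 34
  Remaining [45] -> smallest is 45
Collecting the picks in order gives the sorted list.
Final answer: [-32, -26, -11, -2, 26, 34, 45]


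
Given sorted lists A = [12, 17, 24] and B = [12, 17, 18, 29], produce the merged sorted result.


List A: [12, 17, 24]
List B: [12, 17, 18, 29]
Repeatedly compare the front elements and take the smaller:
  12 vs 12 -> take 12
  17 vs 12 -> take 12
  17 vs 17 -> take 17
  24 vs 17 -> take 17
  24 vs 18 -> take 18
  24 vs 29 -> take 24
  A is exhausted; append the rest of B: [29]
Final answer: [12, 12, 17, 17, 18, 24, 29]


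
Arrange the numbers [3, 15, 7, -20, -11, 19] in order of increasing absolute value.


Compute absolute values:
  |3| = 3
  |15| = 15
  |7| = 7
  |-20| = 20
  |-11| = 11
  |19| = 19
Absolute values in increasing order: 3 < 7 < 11 < 15 < 19 < 20
Listing the original numbers in that order gives the answer.
Final answer: [3, 7, -11, 15, 19, -20]


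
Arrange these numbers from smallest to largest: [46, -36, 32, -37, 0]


Original list: [46, -36, 32, -37, 0]
Repeatedly take the smallest remaining element:
  Remaining [46, -36, 32, -37, 0] -> smallest is -37
  Remaining [46, -36, 32, 0] -> smallest is -36
  Remaining [46, 32, 0] -> smallest is 0
  Remaining [46, 32] -> smallest is 32
  Remaining [46] -> smallest is 46
Collecting the picks in order gives the sorted list.
Final answer: [-37, -36, 0, 32, 46]


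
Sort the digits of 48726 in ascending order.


The number 48726 has digits: 4, 8, 7, 2, 6
Sorted: 2, 4, 6, 7, 8
Joining the sorted digits gives the result.
Final answer: 24678


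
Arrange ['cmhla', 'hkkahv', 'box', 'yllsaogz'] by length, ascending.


Compute lengths:
  'cmhla' has length 5
  'hkkahv' has length 6
  'box' has length 3
  'yllsaogz' has length 8
Lengths in increasing order: 3 < 5 < 6 < 8
Listing the words in that order gives the answer.
Final answer: ['box', 'cmhla', 'hkkahv', 'yllsaogz']


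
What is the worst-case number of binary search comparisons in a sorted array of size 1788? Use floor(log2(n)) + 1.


Binary search halves the search space each step.
Maximum comparisons = floor(log2(1788)) + 1
log2(1788) = 10.8041
floor(log2(1788)) = 10, so 10 + 1 = 11
Final answer: 11


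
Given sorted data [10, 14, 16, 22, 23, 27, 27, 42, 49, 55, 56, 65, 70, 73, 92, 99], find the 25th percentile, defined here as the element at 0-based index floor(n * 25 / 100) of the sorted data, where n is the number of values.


The dataset has n = 16 elements.
Index = floor(16 * 25 / 100) = floor(400 / 100) = floor(4) = 4
Counting from index 0 in the sorted data, the element at index 4 is 23.
Final answer: 23


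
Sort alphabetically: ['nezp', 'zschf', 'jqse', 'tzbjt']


Compare strings character by character (the first differing letter decides):
  'jqse' < 'nezp' since 'j' < 'n' at position 1
  'nezp' < 'tzbjt' since 'n' < 't' at position 1
  'tzbjt' < 'zschf' since 't' < 'z' at position 1
Chaining these comparisons gives the alphabetical order.
Final answer: ['jqse', 'nezp', 'tzbjt', 'zschf']


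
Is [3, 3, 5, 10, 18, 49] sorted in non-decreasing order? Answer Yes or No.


Check consecutive pairs:
  3 <= 3? True
  3 <= 5? True
  5 <= 10? True
  10 <= 18? True
  18 <= 49? True
Every consecutive pair is in order, so the list is non-decreasing.
Final answer: Yes


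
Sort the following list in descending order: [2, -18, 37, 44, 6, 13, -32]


Original list: [2, -18, 37, 44, 6, 13, -32]
Repeatedly take the largest remaining element:
  Remaining [2, -18, 37, 44, 6, 13, -32] -> largest is 44
  Remaining [2, -18, 37, 6, 13, -32] -> largest is 37
  Remaining [2, -18, 6, 13, -32] -> largest is 13
  Remaining [2, -18, 6, -32] -> largest is 6
  Remaining [2, -18, -32] -> largest is 2
  Remaining [-18, -32] -> largest is -18
  Remaining [-32] -> largest is -32
Collecting the picks in order gives the descending list.
Final answer: [44, 37, 13, 6, 2, -18, -32]


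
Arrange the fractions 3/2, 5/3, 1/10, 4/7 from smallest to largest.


Convert to decimal for comparison:
  3/2 = 1.5
  5/3 = 1.6667
  1/10 = 0.1
  4/7 = 0.5714
Decimals in increasing order: 0.1 < 0.5714 < 1.5 < 1.6667
Writing each back as its fraction gives the sorted order.
Final answer: 1/10, 4/7, 3/2, 5/3


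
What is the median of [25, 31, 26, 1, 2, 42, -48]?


First, sort the list: [-48, 1, 2, 25, 26, 31, 42]
The list has 7 elements (odd count).
The middle index is 3 (0-based), and the element there is 25.
Final answer: 25


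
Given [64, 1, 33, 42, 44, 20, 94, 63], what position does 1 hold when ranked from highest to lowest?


Sort descending: [94, 64, 63, 44, 42, 33, 20, 1]
Find 1 in the sorted list.
1 is at position 8.
Final answer: 8


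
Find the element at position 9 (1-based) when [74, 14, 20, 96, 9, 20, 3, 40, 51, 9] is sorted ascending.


Sort ascending: [3, 9, 9, 14, 20, 20, 40, 51, 74, 96]
The 9th element (1-indexed) is at index 8.
Value = 74
Final answer: 74


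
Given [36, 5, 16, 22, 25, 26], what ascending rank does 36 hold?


Sort ascending: [5, 16, 22, 25, 26, 36]
Find 36 in the sorted list.
36 is at position 6 (1-indexed).
Final answer: 6


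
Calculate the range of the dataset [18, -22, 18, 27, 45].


Maximum value: 45
Minimum value: -22
Range = 45 - (-22) = 67
Final answer: 67


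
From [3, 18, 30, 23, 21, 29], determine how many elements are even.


Check each element:
  3 is odd
  18 is even
  30 is even
  23 is odd
  21 is odd
  29 is odd
Evens: [18, 30]
Count of evens = 2
Final answer: 2


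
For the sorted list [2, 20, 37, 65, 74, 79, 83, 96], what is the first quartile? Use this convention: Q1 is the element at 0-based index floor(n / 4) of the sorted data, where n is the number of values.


The list has n = 8 elements.
Q1 index = floor(8 / 4) = floor(2) = 2
Counting from index 0 in the sorted data, the element at index 2 is 37.
Final answer: 37


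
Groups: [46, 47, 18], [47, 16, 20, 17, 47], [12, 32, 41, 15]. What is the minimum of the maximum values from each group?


Find max of each group:
  Group 1: [46, 47, 18] -> max = 47
  Group 2: [47, 16, 20, 17, 47] -> max = 47
  Group 3: [12, 32, 41, 15] -> max = 41
Maxes: [47, 47, 41]
Minimum of maxes = 41
Final answer: 41


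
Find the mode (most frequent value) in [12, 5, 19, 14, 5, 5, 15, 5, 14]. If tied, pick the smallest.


Count the frequency of each value:
  5 appears 4 time(s)
  12 appears 1 time(s)
  14 appears 2 time(s)
  15 appears 1 time(s)
  19 appears 1 time(s)
Maximum frequency is 4.
Only 5 reaches that frequency, so it is the mode.
Final answer: 5


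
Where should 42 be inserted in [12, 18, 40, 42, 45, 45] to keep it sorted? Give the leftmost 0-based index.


List is sorted: [12, 18, 40, 42, 45, 45]
We need the leftmost position where 42 can be inserted, i.e. the first index whose element is >= 42 (or the end of the list if none is).
Binary search with low=0, high=6 (0-based indices):
  low=0, high=6, mid=3: a[3]=42 >= 42, so high = 3
  low=0, high=3, mid=1: a[1]=18 < 42, so low = 2
  low=2, high=3, mid=2: a[2]=40 < 42, so low = 3
Now low = high = 3, so the insertion index is 3.
Final answer: 3


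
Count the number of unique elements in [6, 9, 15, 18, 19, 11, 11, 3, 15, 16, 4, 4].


List all unique values:
Distinct values: [3, 4, 6, 9, 11, 15, 16, 18, 19]
Count = 9
Final answer: 9


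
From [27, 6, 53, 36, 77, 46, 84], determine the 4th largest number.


Sort descending: [84, 77, 53, 46, 36, 27, 6]
The 4th element (1-indexed) is at index 3.
Value = 46
Final answer: 46


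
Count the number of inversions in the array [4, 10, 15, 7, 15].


For each element, count the later elements that are smaller than it:
  4 (index 0): smaller elements after it = [] -> 0
  10 (index 1): smaller elements after it = [7] -> 1
  15 (index 2): smaller elements after it = [7] -> 1
  7 (index 3): smaller elements after it = [] -> 0
Total inversions = 0 + 1 + 1 + 0 = 2
Final answer: 2


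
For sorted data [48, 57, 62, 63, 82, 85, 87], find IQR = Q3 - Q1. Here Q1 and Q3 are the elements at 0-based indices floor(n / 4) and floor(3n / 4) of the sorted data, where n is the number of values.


The data has n = 7 elements.
Q1 index = floor(7 / 4) = floor(1.75) = 1; Q3 index = floor(3 * 7 / 4) = floor(5.25) = 5
Q1 = element at index 1 = 57
Q3 = element at index 5 = 85
IQR = 85 - 57 = 28
Final answer: 28


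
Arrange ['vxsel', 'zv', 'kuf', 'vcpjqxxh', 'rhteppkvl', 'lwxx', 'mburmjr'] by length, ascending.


Compute lengths:
  'vxsel' has length 5
  'zv' has length 2
  'kuf' has length 3
  'vcpjqxxh' has length 8
  'rhteppkvl' has length 9
  'lwxx' has length 4
  'mburmjr' has length 7
Lengths in increasing order: 2 < 3 < 4 < 5 < 7 < 8 < 9
Listing the words in that order gives the answer.
Final answer: ['zv', 'kuf', 'lwxx', 'vxsel', 'mburmjr', 'vcpjqxxh', 'rhteppkvl']


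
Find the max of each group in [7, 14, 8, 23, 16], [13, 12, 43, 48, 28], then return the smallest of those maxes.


Find max of each group:
  Group 1: [7, 14, 8, 23, 16] -> max = 23
  Group 2: [13, 12, 43, 48, 28] -> max = 48
Maxes: [23, 48]
Minimum of maxes = 23
Final answer: 23


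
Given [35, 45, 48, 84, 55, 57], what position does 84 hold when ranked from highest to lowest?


Sort descending: [84, 57, 55, 48, 45, 35]
Find 84 in the sorted list.
84 is at position 1.
Final answer: 1


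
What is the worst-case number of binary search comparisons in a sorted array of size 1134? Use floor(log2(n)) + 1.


Binary search halves the search space each step.
Maximum comparisons = floor(log2(1134)) + 1
log2(1134) = 10.1472
floor(log2(1134)) = 10, so 10 + 1 = 11
Final answer: 11


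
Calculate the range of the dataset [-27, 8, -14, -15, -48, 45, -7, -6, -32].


Maximum value: 45
Minimum value: -48
Range = 45 - (-48) = 93
Final answer: 93


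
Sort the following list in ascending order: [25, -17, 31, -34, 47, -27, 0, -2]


Original list: [25, -17, 31, -34, 47, -27, 0, -2]
Repeatedly take the smallest remaining element:
  Remaining [25, -17, 31, -34, 47, -27, 0, -2] -> smallest is -34
  Remaining [25, -17, 31, 47, -27, 0, -2] -> smallest is -27
  Remaining [25, -17, 31, 47, 0, -2] -> smallest is -17
  Remaining [25, 31, 47, 0, -2] -> smallest is -2
  Remaining [25, 31, 47, 0] -> smallest is 0
  Remaining [25, 31, 47] -> smallest is 25
  Remaining [31, 47] -> smallest is 31
  Remaining [47] -> smallest is 47
Collecting the picks in order gives the sorted list.
Final answer: [-34, -27, -17, -2, 0, 25, 31, 47]


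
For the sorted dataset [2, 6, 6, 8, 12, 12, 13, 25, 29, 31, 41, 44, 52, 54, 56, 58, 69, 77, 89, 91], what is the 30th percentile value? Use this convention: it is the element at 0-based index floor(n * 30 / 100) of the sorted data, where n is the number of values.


The dataset has n = 20 elements.
Index = floor(20 * 30 / 100) = floor(600 / 100) = floor(6) = 6
Counting from index 0 in the sorted data, the element at index 6 is 13.
Final answer: 13


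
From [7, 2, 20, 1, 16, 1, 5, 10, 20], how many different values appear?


List all unique values:
Distinct values: [1, 2, 5, 7, 10, 16, 20]
Count = 7
Final answer: 7


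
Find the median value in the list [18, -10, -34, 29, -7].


First, sort the list: [-34, -10, -7, 18, 29]
The list has 5 elements (odd count).
The middle index is 2 (0-based), and the element there is -7.
Final answer: -7


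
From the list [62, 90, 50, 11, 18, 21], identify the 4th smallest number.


Sort ascending: [11, 18, 21, 50, 62, 90]
The 4th element (1-indexed) is at index 3.
Value = 50
Final answer: 50


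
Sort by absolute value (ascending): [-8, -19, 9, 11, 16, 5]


Compute absolute values:
  |-8| = 8
  |-19| = 19
  |9| = 9
  |11| = 11
  |16| = 16
  |5| = 5
Absolute values in increasing order: 5 < 8 < 9 < 11 < 16 < 19
Listing the original numbers in that order gives the answer.
Final answer: [5, -8, 9, 11, 16, -19]


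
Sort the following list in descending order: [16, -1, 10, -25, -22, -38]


Original list: [16, -1, 10, -25, -22, -38]
Repeatedly take the largest remaining element:
  Remaining [16, -1, 10, -25, -22, -38] -> largest is 16
  Remaining [-1, 10, -25, -22, -38] -> largest is 10
  Remaining [-1, -25, -22, -38] -> largest is -1
  Remaining [-25, -22, -38] -> largest is -22
  Remaining [-25, -38] -> largest is -25
  Remaining [-38] -> largest is -38
Collecting the picks in order gives the descending list.
Final answer: [16, 10, -1, -22, -25, -38]


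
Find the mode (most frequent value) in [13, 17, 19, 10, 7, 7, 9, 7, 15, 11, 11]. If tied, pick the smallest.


Count the frequency of each value:
  7 appears 3 time(s)
  9 appears 1 time(s)
  10 appears 1 time(s)
  11 appears 2 time(s)
  13 appears 1 time(s)
  15 appears 1 time(s)
  17 appears 1 time(s)
  19 appears 1 time(s)
Maximum frequency is 3.
Only 7 reaches that frequency, so it is the mode.
Final answer: 7


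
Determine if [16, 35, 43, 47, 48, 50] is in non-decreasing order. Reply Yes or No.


Check consecutive pairs:
  16 <= 35? True
  35 <= 43? True
  43 <= 47? True
  47 <= 48? True
  48 <= 50? True
Every consecutive pair is in order, so the list is non-decreasing.
Final answer: Yes


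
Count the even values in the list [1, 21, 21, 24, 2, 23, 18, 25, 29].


Check each element:
  1 is odd
  21 is odd
  21 is odd
  24 is even
  2 is even
  23 is odd
  18 is even
  25 is odd
  29 is odd
Evens: [24, 2, 18]
Count of evens = 3
Final answer: 3


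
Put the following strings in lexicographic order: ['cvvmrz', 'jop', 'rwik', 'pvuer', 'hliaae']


Compare strings character by character (the first differing letter decides):
  'cvvmrz' < 'hliaae' since 'c' < 'h' at position 1
  'hliaae' < 'jop' since 'h' < 'j' at position 1
  'jop' < 'pvuer' since 'j' < 'p' at position 1
  'pvuer' < 'rwik' since 'p' < 'r' at position 1
Chaining these comparisons gives the alphabetical order.
Final answer: ['cvvmrz', 'hliaae', 'jop', 'pvuer', 'rwik']


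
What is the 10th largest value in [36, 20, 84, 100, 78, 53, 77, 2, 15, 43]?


Sort descending: [100, 84, 78, 77, 53, 43, 36, 20, 15, 2]
The 10th element (1-indexed) is at index 9.
Value = 2
Final answer: 2


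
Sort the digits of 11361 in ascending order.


The number 11361 has digits: 1, 1, 3, 6, 1
Sorted: 1, 1, 1, 3, 6
Joining the sorted digits gives the result.
Final answer: 11136


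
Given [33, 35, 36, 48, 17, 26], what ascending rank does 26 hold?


Sort ascending: [17, 26, 33, 35, 36, 48]
Find 26 in the sorted list.
26 is at position 2 (1-indexed).
Final answer: 2


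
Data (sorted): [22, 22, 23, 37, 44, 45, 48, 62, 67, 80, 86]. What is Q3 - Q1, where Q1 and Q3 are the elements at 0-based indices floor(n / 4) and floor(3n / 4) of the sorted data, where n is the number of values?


The data has n = 11 elements.
Q1 index = floor(11 / 4) = floor(2.75) = 2; Q3 index = floor(3 * 11 / 4) = floor(8.25) = 8
Q1 = element at index 2 = 23
Q3 = element at index 8 = 67
IQR = 67 - 23 = 44
Final answer: 44


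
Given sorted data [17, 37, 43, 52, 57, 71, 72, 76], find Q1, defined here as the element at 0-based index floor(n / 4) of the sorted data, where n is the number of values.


The list has n = 8 elements.
Q1 index = floor(8 / 4) = floor(2) = 2
Counting from index 0 in the sorted data, the element at index 2 is 43.
Final answer: 43


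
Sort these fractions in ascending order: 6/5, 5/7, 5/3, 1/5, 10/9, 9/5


Convert to decimal for comparison:
  6/5 = 1.2
  5/7 = 0.7143
  5/3 = 1.6667
  1/5 = 0.2
  10/9 = 1.1111
  9/5 = 1.8
Decimals in increasing order: 0.2 < 0.7143 < 1.1111 < 1.2 < 1.6667 < 1.8
Writing each back as its fraction gives the sorted order.
Final answer: 1/5, 5/7, 10/9, 6/5, 5/3, 9/5


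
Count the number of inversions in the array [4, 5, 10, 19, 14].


For each element, count the later elements that are smaller than it:
  4 (index 0): smaller elements after it = [] -> 0
  5 (index 1): smaller elements after it = [] -> 0
  10 (index 2): smaller elements after it = [] -> 0
  19 (index 3): smaller elements after it = [14] -> 1
Total inversions = 0 + 0 + 0 + 1 = 1
Final answer: 1


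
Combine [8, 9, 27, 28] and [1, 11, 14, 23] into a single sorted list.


List A: [8, 9, 27, 28]
List B: [1, 11, 14, 23]
Repeatedly compare the front elements and take the smaller:
  8 vs 1 -> take 1
  8 vs 11 -> take 8
  9 vs 11 -> take 9
  27 vs 11 -> take 11
  27 vs 14 -> take 14
  27 vs 23 -> take 23
  B is exhausted; append the rest of A: [27, 28]
Final answer: [1, 8, 9, 11, 14, 23, 27, 28]


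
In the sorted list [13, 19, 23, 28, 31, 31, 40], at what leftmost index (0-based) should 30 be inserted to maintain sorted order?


List is sorted: [13, 19, 23, 28, 31, 31, 40]
We need the leftmost position where 30 can be inserted, i.e. the first index whose element is >= 30 (or the end of the list if none is).
Binary search with low=0, high=7 (0-based indices):
  low=0, high=7, mid=3: a[3]=28 < 30, so low = 4
  low=4, high=7, mid=5: a[5]=31 >= 30, so high = 5
  low=4, high=5, mid=4: a[4]=31 >= 30, so high = 4
Now low = high = 4, so the insertion index is 4.
Final answer: 4


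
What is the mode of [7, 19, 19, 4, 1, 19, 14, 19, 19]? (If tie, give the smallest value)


Count the frequency of each value:
  1 appears 1 time(s)
  4 appears 1 time(s)
  7 appears 1 time(s)
  14 appears 1 time(s)
  19 appears 5 time(s)
Maximum frequency is 5.
Only 19 reaches that frequency, so it is the mode.
Final answer: 19


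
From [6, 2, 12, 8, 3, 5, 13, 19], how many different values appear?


List all unique values:
Distinct values: [2, 3, 5, 6, 8, 12, 13, 19]
Count = 8
Final answer: 8


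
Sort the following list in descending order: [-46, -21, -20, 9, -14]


Original list: [-46, -21, -20, 9, -14]
Repeatedly take the largest remaining element:
  Remaining [-46, -21, -20, 9, -14] -> largest is 9
  Remaining [-46, -21, -20, -14] -> largest is -14
  Remaining [-46, -21, -20] -> largest is -20
  Remaining [-46, -21] -> largest is -21
  Remaining [-46] -> largest is -46
Collecting the picks in order gives the descending list.
Final answer: [9, -14, -20, -21, -46]


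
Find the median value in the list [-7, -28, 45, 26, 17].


First, sort the list: [-28, -7, 17, 26, 45]
The list has 5 elements (odd count).
The middle index is 2 (0-based), and the element there is 17.
Final answer: 17


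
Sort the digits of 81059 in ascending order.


The number 81059 has digits: 8, 1, 0, 5, 9
Sorted: 0, 1, 5, 8, 9
Joining the sorted digits gives the result.
Final answer: 01589


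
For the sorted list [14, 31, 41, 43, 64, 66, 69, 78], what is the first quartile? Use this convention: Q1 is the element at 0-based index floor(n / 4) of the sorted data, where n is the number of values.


The list has n = 8 elements.
Q1 index = floor(8 / 4) = floor(2) = 2
Counting from index 0 in the sorted data, the element at index 2 is 41.
Final answer: 41


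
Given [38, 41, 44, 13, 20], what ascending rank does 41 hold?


Sort ascending: [13, 20, 38, 41, 44]
Find 41 in the sorted list.
41 is at position 4 (1-indexed).
Final answer: 4


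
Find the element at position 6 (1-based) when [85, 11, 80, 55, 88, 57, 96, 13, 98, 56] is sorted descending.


Sort descending: [98, 96, 88, 85, 80, 57, 56, 55, 13, 11]
The 6th element (1-indexed) is at index 5.
Value = 57
Final answer: 57


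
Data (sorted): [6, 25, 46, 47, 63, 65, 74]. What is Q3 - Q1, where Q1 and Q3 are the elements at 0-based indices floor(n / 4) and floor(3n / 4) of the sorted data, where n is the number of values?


The data has n = 7 elements.
Q1 index = floor(7 / 4) = floor(1.75) = 1; Q3 index = floor(3 * 7 / 4) = floor(5.25) = 5
Q1 = element at index 1 = 25
Q3 = element at index 5 = 65
IQR = 65 - 25 = 40
Final answer: 40


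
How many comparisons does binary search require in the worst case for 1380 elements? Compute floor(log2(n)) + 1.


Binary search halves the search space each step.
Maximum comparisons = floor(log2(1380)) + 1
log2(1380) = 10.4305
floor(log2(1380)) = 10, so 10 + 1 = 11
Final answer: 11


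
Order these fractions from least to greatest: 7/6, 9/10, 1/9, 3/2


Convert to decimal for comparison:
  7/6 = 1.1667
  9/10 = 0.9
  1/9 = 0.1111
  3/2 = 1.5
Decimals in increasing order: 0.1111 < 0.9 < 1.1667 < 1.5
Writing each back as its fraction gives the sorted order.
Final answer: 1/9, 9/10, 7/6, 3/2


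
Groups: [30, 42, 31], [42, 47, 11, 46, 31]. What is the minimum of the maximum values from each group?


Find max of each group:
  Group 1: [30, 42, 31] -> max = 42
  Group 2: [42, 47, 11, 46, 31] -> max = 47
Maxes: [42, 47]
Minimum of maxes = 42
Final answer: 42


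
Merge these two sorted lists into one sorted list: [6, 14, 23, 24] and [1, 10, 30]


List A: [6, 14, 23, 24]
List B: [1, 10, 30]
Repeatedly compare the front elements and take the smaller:
  6 vs 1 -> take 1
  6 vs 10 -> take 6
  14 vs 10 -> take 10
  14 vs 30 -> take 14
  23 vs 30 -> take 23
  24 vs 30 -> take 24
  A is exhausted; append the rest of B: [30]
Final answer: [1, 6, 10, 14, 23, 24, 30]


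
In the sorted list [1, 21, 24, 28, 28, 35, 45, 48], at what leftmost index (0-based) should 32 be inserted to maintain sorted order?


List is sorted: [1, 21, 24, 28, 28, 35, 45, 48]
We need the leftmost position where 32 can be inserted, i.e. the first index whose element is >= 32 (or the end of the list if none is).
Binary search with low=0, high=8 (0-based indices):
  low=0, high=8, mid=4: a[4]=28 < 32, so low = 5
  low=5, high=8, mid=6: a[6]=45 >= 32, so high = 6
  low=5, high=6, mid=5: a[5]=35 >= 32, so high = 5
Now low = high = 5, so the insertion index is 5.
Final answer: 5


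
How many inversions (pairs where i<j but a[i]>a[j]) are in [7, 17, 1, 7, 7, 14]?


For each element, count the later elements that are smaller than it:
  7 (index 0): smaller elements after it = [1] -> 1
  17 (index 1): smaller elements after it = [1, 7, 7, 14] -> 4
  1 (index 2): smaller elements after it = [] -> 0
  7 (index 3): smaller elements after it = [] -> 0
  7 (index 4): smaller elements after it = [] -> 0
Total inversions = 1 + 4 + 0 + 0 + 0 = 5
Final answer: 5


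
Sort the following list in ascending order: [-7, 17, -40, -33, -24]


Original list: [-7, 17, -40, -33, -24]
Repeatedly take the smallest remaining element:
  Remaining [-7, 17, -40, -33, -24] -> smallest is -40
  Remaining [-7, 17, -33, -24] -> smallest is -33
  Remaining [-7, 17, -24] -> smallest is -24
  Remaining [-7, 17] -> smallest is -7
  Remaining [17] -> smallest is 17
Collecting the picks in order gives the sorted list.
Final answer: [-40, -33, -24, -7, 17]


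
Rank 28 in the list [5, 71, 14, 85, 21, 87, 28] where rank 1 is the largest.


Sort descending: [87, 85, 71, 28, 21, 14, 5]
Find 28 in the sorted list.
28 is at position 4.
Final answer: 4


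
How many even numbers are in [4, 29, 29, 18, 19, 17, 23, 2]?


Check each element:
  4 is even
  29 is odd
  29 is odd
  18 is even
  19 is odd
  17 is odd
  23 is odd
  2 is even
Evens: [4, 18, 2]
Count of evens = 3
Final answer: 3


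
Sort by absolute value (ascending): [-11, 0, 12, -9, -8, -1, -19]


Compute absolute values:
  |-11| = 11
  |0| = 0
  |12| = 12
  |-9| = 9
  |-8| = 8
  |-1| = 1
  |-19| = 19
Absolute values in increasing order: 0 < 1 < 8 < 9 < 11 < 12 < 19
Listing the original numbers in that order gives the answer.
Final answer: [0, -1, -8, -9, -11, 12, -19]


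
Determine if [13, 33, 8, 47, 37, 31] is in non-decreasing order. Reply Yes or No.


Check consecutive pairs:
  13 <= 33? True
  33 <= 8? False
  8 <= 47? True
  47 <= 37? False
  37 <= 31? False
3 consecutive pair(s) are out of order, so the list is not sorted.
Final answer: No


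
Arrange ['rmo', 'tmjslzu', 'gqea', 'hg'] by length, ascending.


Compute lengths:
  'rmo' has length 3
  'tmjslzu' has length 7
  'gqea' has length 4
  'hg' has length 2
Lengths in increasing order: 2 < 3 < 4 < 7
Listing the words in that order gives the answer.
Final answer: ['hg', 'rmo', 'gqea', 'tmjslzu']


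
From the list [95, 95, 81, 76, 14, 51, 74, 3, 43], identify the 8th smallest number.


Sort ascending: [3, 14, 43, 51, 74, 76, 81, 95, 95]
The 8th element (1-indexed) is at index 7.
Value = 95
Final answer: 95


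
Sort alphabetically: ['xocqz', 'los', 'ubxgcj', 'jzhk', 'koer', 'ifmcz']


Compare strings character by character (the first differing letter decides):
  'ifmcz' < 'jzhk' since 'i' < 'j' at position 1
  'jzhk' < 'koer' since 'j' < 'k' at position 1
  'koer' < 'los' since 'k' < 'l' at position 1
  'los' < 'ubxgcj' since 'l' < 'u' at position 1
  'ubxgcj' < 'xocqz' since 'u' < 'x' at position 1
Chaining these comparisons gives the alphabetical order.
Final answer: ['ifmcz', 'jzhk', 'koer', 'los', 'ubxgcj', 'xocqz']


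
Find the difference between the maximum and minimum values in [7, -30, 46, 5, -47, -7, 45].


Maximum value: 46
Minimum value: -47
Range = 46 - (-47) = 93
Final answer: 93


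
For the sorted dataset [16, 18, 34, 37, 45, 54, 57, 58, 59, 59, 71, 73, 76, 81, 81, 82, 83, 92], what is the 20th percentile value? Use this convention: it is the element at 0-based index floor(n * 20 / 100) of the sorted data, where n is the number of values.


The dataset has n = 18 elements.
Index = floor(18 * 20 / 100) = floor(360 / 100) = floor(3.6) = 3
Counting from index 0 in the sorted data, the element at index 3 is 37.
Final answer: 37


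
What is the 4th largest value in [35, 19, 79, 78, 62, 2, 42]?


Sort descending: [79, 78, 62, 42, 35, 19, 2]
The 4th element (1-indexed) is at index 3.
Value = 42
Final answer: 42


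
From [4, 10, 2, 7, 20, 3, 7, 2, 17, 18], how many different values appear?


List all unique values:
Distinct values: [2, 3, 4, 7, 10, 17, 18, 20]
Count = 8
Final answer: 8


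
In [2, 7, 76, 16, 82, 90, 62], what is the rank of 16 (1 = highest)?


Sort descending: [90, 82, 76, 62, 16, 7, 2]
Find 16 in the sorted list.
16 is at position 5.
Final answer: 5


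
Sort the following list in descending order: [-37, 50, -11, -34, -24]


Original list: [-37, 50, -11, -34, -24]
Repeatedly take the largest remaining element:
  Remaining [-37, 50, -11, -34, -24] -> largest is 50
  Remaining [-37, -11, -34, -24] -> largest is -11
  Remaining [-37, -34, -24] -> largest is -24
  Remaining [-37, -34] -> largest is -34
  Remaining [-37] -> largest is -37
Collecting the picks in order gives the descending list.
Final answer: [50, -11, -24, -34, -37]


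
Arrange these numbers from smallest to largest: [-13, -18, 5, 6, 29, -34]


Original list: [-13, -18, 5, 6, 29, -34]
Repeatedly take the smallest remaining element:
  Remaining [-13, -18, 5, 6, 29, -34] -> smallest is -34
  Remaining [-13, -18, 5, 6, 29] -> smallest is -18
  Remaining [-13, 5, 6, 29] -> smallest is -13
  Remaining [5, 6, 29] -> smallest is 5
  Remaining [6, 29] -> smallest is 6
  Remaining [29] -> smallest is 29
Collecting the picks in order gives the sorted list.
Final answer: [-34, -18, -13, 5, 6, 29]


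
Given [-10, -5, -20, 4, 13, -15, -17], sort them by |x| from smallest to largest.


Compute absolute values:
  |-10| = 10
  |-5| = 5
  |-20| = 20
  |4| = 4
  |13| = 13
  |-15| = 15
  |-17| = 17
Absolute values in increasing order: 4 < 5 < 10 < 13 < 15 < 17 < 20
Listing the original numbers in that order gives the answer.
Final answer: [4, -5, -10, 13, -15, -17, -20]


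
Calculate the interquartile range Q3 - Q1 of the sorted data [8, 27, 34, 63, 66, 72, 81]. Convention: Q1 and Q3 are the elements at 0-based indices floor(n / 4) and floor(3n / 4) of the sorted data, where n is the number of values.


The data has n = 7 elements.
Q1 index = floor(7 / 4) = floor(1.75) = 1; Q3 index = floor(3 * 7 / 4) = floor(5.25) = 5
Q1 = element at index 1 = 27
Q3 = element at index 5 = 72
IQR = 72 - 27 = 45
Final answer: 45


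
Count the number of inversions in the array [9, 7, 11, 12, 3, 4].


For each element, count the later elements that are smaller than it:
  9 (index 0): smaller elements after it = [7, 3, 4] -> 3
  7 (index 1): smaller elements after it = [3, 4] -> 2
  11 (index 2): smaller elements after it = [3, 4] -> 2
  12 (index 3): smaller elements after it = [3, 4] -> 2
  3 (index 4): smaller elements after it = [] -> 0
Total inversions = 3 + 2 + 2 + 2 + 0 = 9
Final answer: 9


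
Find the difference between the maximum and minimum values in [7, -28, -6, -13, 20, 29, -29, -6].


Maximum value: 29
Minimum value: -29
Range = 29 - (-29) = 58
Final answer: 58


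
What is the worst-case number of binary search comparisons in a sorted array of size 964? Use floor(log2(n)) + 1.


Binary search halves the search space each step.
Maximum comparisons = floor(log2(964)) + 1
log2(964) = 9.9129
floor(log2(964)) = 9, so 9 + 1 = 10
Final answer: 10


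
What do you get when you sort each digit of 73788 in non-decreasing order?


The number 73788 has digits: 7, 3, 7, 8, 8
Sorted: 3, 7, 7, 8, 8
Joining the sorted digits gives the result.
Final answer: 37788


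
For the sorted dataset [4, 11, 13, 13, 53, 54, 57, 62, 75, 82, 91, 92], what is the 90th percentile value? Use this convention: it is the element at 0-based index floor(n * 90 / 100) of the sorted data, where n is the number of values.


The dataset has n = 12 elements.
Index = floor(12 * 90 / 100) = floor(1080 / 100) = floor(10.8) = 10
Counting from index 0 in the sorted data, the element at index 10 is 91.
Final answer: 91


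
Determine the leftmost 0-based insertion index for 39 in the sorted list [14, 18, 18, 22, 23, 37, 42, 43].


List is sorted: [14, 18, 18, 22, 23, 37, 42, 43]
We need the leftmost position where 39 can be inserted, i.e. the first index whose element is >= 39 (or the end of the list if none is).
Binary search with low=0, high=8 (0-based indices):
  low=0, high=8, mid=4: a[4]=23 < 39, so low = 5
  low=5, high=8, mid=6: a[6]=42 >= 39, so high = 6
  low=5, high=6, mid=5: a[5]=37 < 39, so low = 6
Now low = high = 6, so the insertion index is 6.
Final answer: 6


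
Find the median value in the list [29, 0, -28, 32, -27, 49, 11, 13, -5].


First, sort the list: [-28, -27, -5, 0, 11, 13, 29, 32, 49]
The list has 9 elements (odd count).
The middle index is 4 (0-based), and the element there is 11.
Final answer: 11


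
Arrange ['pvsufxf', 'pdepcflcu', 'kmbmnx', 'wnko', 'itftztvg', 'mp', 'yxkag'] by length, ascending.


Compute lengths:
  'pvsufxf' has length 7
  'pdepcflcu' has length 9
  'kmbmnx' has length 6
  'wnko' has length 4
  'itftztvg' has length 8
  'mp' has length 2
  'yxkag' has length 5
Lengths in increasing order: 2 < 4 < 5 < 6 < 7 < 8 < 9
Listing the words in that order gives the answer.
Final answer: ['mp', 'wnko', 'yxkag', 'kmbmnx', 'pvsufxf', 'itftztvg', 'pdepcflcu']


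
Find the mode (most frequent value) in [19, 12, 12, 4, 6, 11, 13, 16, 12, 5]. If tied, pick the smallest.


Count the frequency of each value:
  4 appears 1 time(s)
  5 appears 1 time(s)
  6 appears 1 time(s)
  11 appears 1 time(s)
  12 appears 3 time(s)
  13 appears 1 time(s)
  16 appears 1 time(s)
  19 appears 1 time(s)
Maximum frequency is 3.
Only 12 reaches that frequency, so it is the mode.
Final answer: 12


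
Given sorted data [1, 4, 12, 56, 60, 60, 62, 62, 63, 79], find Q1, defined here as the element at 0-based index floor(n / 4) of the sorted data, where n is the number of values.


The list has n = 10 elements.
Q1 index = floor(10 / 4) = floor(2.5) = 2
Counting from index 0 in the sorted data, the element at index 2 is 12.
Final answer: 12


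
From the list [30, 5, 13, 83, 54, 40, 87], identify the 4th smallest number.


Sort ascending: [5, 13, 30, 40, 54, 83, 87]
The 4th element (1-indexed) is at index 3.
Value = 40
Final answer: 40


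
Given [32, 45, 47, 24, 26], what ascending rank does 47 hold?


Sort ascending: [24, 26, 32, 45, 47]
Find 47 in the sorted list.
47 is at position 5 (1-indexed).
Final answer: 5


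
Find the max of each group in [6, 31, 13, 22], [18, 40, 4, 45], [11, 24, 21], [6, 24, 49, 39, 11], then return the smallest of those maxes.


Find max of each group:
  Group 1: [6, 31, 13, 22] -> max = 31
  Group 2: [18, 40, 4, 45] -> max = 45
  Group 3: [11, 24, 21] -> max = 24
  Group 4: [6, 24, 49, 39, 11] -> max = 49
Maxes: [31, 45, 24, 49]
Minimum of maxes = 24
Final answer: 24
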